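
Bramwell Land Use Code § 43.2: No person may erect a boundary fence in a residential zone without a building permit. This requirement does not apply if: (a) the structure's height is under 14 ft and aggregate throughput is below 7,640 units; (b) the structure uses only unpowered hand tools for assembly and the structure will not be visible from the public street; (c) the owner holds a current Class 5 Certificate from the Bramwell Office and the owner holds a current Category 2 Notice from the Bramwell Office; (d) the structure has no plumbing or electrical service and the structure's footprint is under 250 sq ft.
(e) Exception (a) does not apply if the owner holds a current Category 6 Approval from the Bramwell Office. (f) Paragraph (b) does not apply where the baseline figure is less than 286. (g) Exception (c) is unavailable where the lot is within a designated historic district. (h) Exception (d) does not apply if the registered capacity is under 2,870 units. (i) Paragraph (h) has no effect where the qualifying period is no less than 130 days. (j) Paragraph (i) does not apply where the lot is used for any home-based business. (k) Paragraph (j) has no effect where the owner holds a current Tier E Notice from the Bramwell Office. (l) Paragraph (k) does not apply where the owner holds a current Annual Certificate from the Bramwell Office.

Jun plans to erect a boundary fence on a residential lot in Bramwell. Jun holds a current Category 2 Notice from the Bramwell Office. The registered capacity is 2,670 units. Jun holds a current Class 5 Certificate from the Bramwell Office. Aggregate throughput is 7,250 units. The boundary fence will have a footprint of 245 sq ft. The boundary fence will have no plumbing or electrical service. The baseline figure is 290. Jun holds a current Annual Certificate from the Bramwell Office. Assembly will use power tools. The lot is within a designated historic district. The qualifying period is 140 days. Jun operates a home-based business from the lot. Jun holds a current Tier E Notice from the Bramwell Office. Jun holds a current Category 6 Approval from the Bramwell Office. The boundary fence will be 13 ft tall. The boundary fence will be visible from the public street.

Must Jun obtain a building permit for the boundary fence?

Exception (a): the structure's height is 13 ft, under the 14 ft limit; aggregate throughput is 7,250 units, below the 7,640 units limit — every condition holds. However, paragraph (e) must be considered: (e) is triggered — a current Category 6 Approval is held. So (a) is unavailable.
Exception (b) requires that the structure uses only unpowered hand tools for assembly; but assembly uses power tools, so (b) is unavailable.
All of (c)'s requirements are met (a current Class 5 Certificate is held; a current Category 2 Notice is held). However, paragraph (g) must be considered: (g) operates against (c): the lot is in a historic district. So (c) is unavailable.
All of (d)'s requirements are met (there is no plumbing or electrical service; the structure's footprint is 245 sq ft, under the 250 sq ft limit). But applying paragraphs (h)–(l): (h) operates against (d): the registered capacity is 2,670 units, under the 2,870 units limit. (i) operates (the qualifying period is 140 days, meeting the 130 days threshold), but is displaced by (j): (j) applies — a home-based business operates on the lot. (k) is engaged (a current Tier E Notice is held), but yields to (l): (l) operates against (k): a current Annual Certificate is held. Exception (d) does not apply.
No exception is made out. Jun falls within the general rule.

Yes — Jun must obtain a building permit.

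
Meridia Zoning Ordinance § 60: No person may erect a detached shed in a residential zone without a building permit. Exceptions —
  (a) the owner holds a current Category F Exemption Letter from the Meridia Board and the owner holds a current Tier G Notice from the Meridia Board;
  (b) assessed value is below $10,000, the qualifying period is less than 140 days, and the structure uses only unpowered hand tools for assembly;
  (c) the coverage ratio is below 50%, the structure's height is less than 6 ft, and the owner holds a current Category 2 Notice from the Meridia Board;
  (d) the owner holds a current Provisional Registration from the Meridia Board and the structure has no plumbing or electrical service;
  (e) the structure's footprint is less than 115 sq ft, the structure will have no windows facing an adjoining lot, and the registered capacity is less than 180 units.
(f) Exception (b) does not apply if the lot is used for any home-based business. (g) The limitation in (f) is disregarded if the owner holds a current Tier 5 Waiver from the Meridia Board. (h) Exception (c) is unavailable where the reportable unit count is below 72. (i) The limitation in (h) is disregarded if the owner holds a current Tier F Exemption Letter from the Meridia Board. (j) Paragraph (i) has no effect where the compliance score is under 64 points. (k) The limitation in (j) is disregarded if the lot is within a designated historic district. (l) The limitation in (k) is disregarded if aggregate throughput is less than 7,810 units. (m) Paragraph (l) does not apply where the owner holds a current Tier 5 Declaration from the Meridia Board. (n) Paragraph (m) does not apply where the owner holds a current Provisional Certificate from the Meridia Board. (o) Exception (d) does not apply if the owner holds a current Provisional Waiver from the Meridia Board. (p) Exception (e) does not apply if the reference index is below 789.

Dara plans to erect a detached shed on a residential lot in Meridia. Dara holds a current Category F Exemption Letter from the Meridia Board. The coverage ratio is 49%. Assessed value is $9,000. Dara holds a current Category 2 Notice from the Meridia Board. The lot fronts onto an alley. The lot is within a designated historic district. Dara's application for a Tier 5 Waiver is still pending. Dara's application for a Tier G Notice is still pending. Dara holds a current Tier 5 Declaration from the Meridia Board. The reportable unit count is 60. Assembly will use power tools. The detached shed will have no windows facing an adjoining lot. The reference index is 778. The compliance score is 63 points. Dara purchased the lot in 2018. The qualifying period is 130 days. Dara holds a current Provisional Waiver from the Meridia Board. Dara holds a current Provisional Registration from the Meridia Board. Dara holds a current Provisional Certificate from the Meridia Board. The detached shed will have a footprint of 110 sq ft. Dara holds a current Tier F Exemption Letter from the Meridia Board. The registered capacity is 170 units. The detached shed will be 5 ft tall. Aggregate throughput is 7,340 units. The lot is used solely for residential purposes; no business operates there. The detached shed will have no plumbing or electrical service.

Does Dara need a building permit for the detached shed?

Exception (a) fails — the Tier G Notice is not current.
Exception (b) requires that the structure uses only unpowered hand tools for assembly; but assembly uses power tools, so (b) is unavailable.
Exception (c) is satisfied on its face — the coverage ratio is 49%, below the 50% limit; the structure's height is 5 ft, less than the 6 ft limit; a current Category 2 Notice is held. However, paragraphs (h)–(n) must be considered: (h) applies — the reportable unit count is 60, below the 72 limit. (i) would limit (h) — a current Tier F Exemption Letter is held — but (j) sets (i) aside: (j) operates against (i): the compliance score is 63 points, under the 64 points limit. (k) is triggered (the lot is in a historic district), but is set aside by (l): (l) operates — aggregate throughput is 7,340 units, less than the 7,810 units limit. (m) applies (a current Tier 5 Declaration is held), but is overridden by (n): (n) operates — a current Provisional Certificate is held. Exception (c) does not apply.
Exception (d): a current Provisional Registration is held; there is no plumbing or electrical service — every condition holds. But applying paragraph (o): (o) applies — a current Provisional Waiver is held. (d) is therefore removed.
Exception (e): the structure's footprint is 110 sq ft, less than the 115 sq ft limit; no windows face an adjoining lot; the registered capacity is 170 units, less than the 180 units limit — every condition holds. But: (p) operates against (e): the reference index is 778, below the 789 limit. Exception (e) does not apply.
No exception displaces § 60.

Yes — Dara must obtain a building permit.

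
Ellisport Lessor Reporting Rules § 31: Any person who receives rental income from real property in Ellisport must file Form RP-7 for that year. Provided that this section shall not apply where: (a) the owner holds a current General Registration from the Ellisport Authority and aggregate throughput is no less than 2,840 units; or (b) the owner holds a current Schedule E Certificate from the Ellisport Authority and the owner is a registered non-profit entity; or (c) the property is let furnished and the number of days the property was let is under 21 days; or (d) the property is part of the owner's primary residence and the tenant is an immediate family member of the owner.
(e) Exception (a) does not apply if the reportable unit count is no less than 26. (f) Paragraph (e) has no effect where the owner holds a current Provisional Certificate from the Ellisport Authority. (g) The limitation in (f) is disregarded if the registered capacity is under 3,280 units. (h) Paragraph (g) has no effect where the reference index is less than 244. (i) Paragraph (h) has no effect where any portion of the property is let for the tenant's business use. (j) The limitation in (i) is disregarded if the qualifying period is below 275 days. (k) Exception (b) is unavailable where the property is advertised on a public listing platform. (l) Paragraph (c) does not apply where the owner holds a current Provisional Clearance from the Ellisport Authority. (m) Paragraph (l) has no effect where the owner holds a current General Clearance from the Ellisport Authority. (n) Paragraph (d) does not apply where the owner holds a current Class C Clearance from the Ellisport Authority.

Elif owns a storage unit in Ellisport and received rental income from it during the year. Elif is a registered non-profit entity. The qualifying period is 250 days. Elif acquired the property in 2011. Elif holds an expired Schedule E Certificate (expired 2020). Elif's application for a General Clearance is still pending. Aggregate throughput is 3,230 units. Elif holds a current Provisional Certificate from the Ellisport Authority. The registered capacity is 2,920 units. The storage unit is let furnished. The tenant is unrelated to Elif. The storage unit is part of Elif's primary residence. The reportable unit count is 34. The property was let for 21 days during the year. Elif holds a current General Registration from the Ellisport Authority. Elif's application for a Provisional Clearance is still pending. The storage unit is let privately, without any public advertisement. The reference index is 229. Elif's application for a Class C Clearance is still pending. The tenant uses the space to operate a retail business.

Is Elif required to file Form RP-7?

No — exception (a) applies; Elif is not required to file Form RP-7.

Exception (a) is satisfied on its face — a current General Registration is held; aggregate throughput is 3,230 units, meeting the 2,840 units threshold. Under paragraphs (e)–(j): (e) applies (the reportable unit count is 34, meeting the 26 threshold), but is set aside by (f): (f) applies — a current Provisional Certificate is held. (g) applies (the registered capacity is 2,920 units, under the 3,280 units limit), but yields to (h): (h) operates against (g): the reference index is 229, less than the 244 limit. (i) is triggered (the space is let for business use), but is displaced by (j): (j) is triggered — the qualifying period is 250 days, below the 275 days limit. Exception (a) stands.
Exception (b) requires that the owner holds a current Schedule E Certificate from the Ellisport Authority; but there is no Schedule E Certificate in force, so (b) is unavailable.
Exception (c) requires that the number of days the property was let is under 21 days; but the number of days the property was let is 21 days, not under 21 days, so (c) is unavailable.
Exception (d) requires that the tenant is an immediate family member of the owner; but the tenant is unrelated to the owner, so (d) is unavailable.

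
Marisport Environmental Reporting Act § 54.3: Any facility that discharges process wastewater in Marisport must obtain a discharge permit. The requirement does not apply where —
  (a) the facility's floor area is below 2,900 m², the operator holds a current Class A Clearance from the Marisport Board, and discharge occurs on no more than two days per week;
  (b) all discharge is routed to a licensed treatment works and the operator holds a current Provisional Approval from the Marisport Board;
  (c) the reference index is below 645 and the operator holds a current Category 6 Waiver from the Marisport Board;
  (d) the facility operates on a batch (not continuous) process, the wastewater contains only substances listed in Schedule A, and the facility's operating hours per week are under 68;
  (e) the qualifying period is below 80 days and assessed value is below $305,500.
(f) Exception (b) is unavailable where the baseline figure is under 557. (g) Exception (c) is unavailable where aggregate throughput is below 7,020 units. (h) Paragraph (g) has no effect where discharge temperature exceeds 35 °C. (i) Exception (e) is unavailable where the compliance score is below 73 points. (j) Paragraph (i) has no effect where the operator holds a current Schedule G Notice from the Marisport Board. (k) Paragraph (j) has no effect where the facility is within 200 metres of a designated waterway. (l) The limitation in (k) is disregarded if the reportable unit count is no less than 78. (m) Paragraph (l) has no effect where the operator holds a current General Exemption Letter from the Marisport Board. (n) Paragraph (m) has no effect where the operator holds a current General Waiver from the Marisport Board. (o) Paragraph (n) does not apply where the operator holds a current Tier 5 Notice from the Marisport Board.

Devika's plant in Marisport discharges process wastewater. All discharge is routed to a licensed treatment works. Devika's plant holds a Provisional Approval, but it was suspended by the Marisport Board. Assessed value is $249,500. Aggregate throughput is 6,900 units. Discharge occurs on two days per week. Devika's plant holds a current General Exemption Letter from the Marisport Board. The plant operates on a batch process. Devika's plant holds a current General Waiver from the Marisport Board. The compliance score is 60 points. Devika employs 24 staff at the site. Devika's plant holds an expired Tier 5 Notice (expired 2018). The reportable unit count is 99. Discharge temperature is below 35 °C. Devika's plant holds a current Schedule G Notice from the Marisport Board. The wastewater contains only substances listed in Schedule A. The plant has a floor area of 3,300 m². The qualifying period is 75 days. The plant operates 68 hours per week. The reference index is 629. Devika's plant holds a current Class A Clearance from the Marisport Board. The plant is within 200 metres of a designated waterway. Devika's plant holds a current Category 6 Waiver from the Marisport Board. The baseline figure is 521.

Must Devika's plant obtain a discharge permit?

Exception (a) requires that the facility's floor area is below 2,900 m²; but the facility's floor area is 3,300 m², not below 2,900 m², so (a) is unavailable.
Exception (b) does not apply: no current Provisional Approval is held.
Exception (c)'s conditions are all satisfied: the reference index is 629, below the 645 limit; a current Category 6 Waiver is held. But applying paragraphs (g)–(h): (g) is engaged — aggregate throughput is 6,900 units, below the 7,020 units limit. (h) is not engaged (discharge temperature is below 35 °C), so (g) stands. Exception (c) does not apply.
Exception (d) does not apply: the facility's operating hours per week are 68, not under 68.
Exception (e)'s conditions are all satisfied: the qualifying period is 75 days, below the 80 days limit; assessed value is $249,500, below the $305,500 limit. Under paragraphs (i)–(o): (i) is triggered (the compliance score is 60 points, below the 73 points limit), but is set aside by (j): (j) is triggered — a current Schedule G Notice is held. (k) would limit (j) — the plant is within 200 m of a designated waterway — but (l) sets (k) aside: (l) operates against (k): the reportable unit count is 99, meeting the 78 threshold. (m) is triggered (a current General Exemption Letter is held), but yields to (n): (n) operates against (m): a current General Waiver is held. (o), which would lift (n), is not engaged — the Tier 5 Notice is not current. So (e) applies.

No — exception (e) applies; Devika's plant is not required to obtain a discharge permit.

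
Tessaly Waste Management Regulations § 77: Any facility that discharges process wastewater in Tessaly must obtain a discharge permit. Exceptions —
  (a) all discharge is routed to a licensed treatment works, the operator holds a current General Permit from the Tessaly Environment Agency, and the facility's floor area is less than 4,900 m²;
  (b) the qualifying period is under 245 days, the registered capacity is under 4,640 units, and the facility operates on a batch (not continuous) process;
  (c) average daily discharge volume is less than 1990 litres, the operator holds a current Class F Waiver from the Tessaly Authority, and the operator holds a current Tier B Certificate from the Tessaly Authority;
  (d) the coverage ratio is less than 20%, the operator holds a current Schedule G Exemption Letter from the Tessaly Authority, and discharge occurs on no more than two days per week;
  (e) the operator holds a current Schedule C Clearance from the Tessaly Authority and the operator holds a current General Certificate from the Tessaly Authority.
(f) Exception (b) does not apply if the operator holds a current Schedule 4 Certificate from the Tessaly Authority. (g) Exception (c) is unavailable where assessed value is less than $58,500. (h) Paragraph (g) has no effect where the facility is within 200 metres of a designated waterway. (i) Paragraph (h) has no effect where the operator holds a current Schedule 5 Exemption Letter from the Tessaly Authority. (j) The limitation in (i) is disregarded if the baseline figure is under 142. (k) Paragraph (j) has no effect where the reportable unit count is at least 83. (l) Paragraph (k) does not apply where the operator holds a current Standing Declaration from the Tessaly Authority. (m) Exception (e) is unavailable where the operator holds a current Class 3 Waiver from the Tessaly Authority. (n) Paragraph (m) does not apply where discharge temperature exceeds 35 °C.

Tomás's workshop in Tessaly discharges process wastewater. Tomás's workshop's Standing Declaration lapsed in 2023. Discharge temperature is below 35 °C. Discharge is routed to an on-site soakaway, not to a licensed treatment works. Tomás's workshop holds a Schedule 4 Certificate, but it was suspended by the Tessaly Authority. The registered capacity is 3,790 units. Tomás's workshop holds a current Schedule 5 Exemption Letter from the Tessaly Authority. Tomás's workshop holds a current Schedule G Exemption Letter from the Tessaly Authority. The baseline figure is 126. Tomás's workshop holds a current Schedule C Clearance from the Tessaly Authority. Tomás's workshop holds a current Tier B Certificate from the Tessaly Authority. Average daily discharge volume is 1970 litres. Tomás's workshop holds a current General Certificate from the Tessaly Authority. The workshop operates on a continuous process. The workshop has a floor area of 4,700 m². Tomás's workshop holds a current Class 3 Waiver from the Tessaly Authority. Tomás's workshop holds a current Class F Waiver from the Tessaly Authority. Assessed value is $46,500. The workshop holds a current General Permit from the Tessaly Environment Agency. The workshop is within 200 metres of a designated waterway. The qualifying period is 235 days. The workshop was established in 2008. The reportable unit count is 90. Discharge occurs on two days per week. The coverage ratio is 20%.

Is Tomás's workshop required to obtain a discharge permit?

Exception (a) does not apply: discharge is not routed to a licensed treatment works.
Exception (b) does not apply: the facility operates on a continuous process.
Exception (c): average daily discharge volume is 1970 litres, less than the 1990 litres limit; a current Class F Waiver is held; a current Tier B Certificate is held — every condition holds. Turning to paragraphs (g)–(l): (g) is triggered — assessed value is $46,500, less than the $58,500 limit. (h) would limit (g) — the workshop is within 200 m of a designated waterway — but (i) sets (h) aside: (i) operates against (h): a current Schedule 5 Exemption Letter is held. (j) is triggered (the baseline figure is 126, under the 142 limit), but is displaced by (k): (k) is triggered — the reportable unit count is 90, meeting the 83 threshold. (l), which would lift (k), is not triggered — the Standing Declaration is not current. (c) is therefore removed.
Exception (d) does not apply: the coverage ratio is 20%, not less than 20%.
Exception (e) is satisfied on its face — a current Schedule C Clearance is held; a current General Certificate is held. But applying paragraphs (m)–(n): (m) operates — a current Class 3 Waiver is held. (n) is not triggered (discharge temperature is below 35 °C), so (m) stands. Exception (e) does not apply.
None of the exceptions is available; § 77 applies in full.

Yes — Tomás's workshop must obtain a discharge permit.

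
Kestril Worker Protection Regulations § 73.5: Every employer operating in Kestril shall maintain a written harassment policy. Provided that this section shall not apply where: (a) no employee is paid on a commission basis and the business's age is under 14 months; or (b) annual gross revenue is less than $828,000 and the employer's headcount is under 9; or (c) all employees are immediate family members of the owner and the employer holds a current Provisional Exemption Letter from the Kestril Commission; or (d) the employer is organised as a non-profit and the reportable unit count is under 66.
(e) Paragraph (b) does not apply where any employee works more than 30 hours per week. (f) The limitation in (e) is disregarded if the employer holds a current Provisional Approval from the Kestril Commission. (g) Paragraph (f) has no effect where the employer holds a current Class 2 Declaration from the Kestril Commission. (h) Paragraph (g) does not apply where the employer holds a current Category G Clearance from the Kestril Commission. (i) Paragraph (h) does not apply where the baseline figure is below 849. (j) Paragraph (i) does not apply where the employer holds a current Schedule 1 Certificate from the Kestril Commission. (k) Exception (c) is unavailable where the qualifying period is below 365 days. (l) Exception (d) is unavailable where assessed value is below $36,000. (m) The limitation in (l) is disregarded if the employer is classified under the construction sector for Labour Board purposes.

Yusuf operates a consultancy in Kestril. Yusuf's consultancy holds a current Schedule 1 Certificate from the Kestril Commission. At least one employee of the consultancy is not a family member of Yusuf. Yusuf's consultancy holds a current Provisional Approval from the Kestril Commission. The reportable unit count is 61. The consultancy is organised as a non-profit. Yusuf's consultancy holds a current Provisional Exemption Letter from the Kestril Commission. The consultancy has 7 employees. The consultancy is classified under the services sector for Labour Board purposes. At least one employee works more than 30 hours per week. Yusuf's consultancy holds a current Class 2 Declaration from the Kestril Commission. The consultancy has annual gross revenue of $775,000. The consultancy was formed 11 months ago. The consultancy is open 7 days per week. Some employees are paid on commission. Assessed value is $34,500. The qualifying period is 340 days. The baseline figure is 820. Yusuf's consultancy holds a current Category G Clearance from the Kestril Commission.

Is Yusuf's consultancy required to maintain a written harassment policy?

No — exception (b) applies; Yusuf's consultancy is not required to maintain a written harassment policy.

Exception (a) does not apply: some employees are paid on commission.
Exception (b) is satisfied on its face — annual gross revenue is $775,000, less than the $828,000 limit; the employer's headcount is 7, under the 9 limit. Under paragraphs (e)–(j): (e) is triggered (at least one employee exceeds 30 hours/week), but is displaced by (f): (f) is engaged — a current Provisional Approval is held. (g) is engaged (a current Class 2 Declaration is held), but is displaced by (h): (h) operates against (g): a current Category G Clearance is held. (i) is triggered (the baseline figure is 820, below the 849 limit), but yields to (j): (j) operates against (i): a current Schedule 1 Certificate is held. (b) remains available.
Exception (c) does not apply: at least one employee is not a family member.
Exception (d): the employer is a non-profit; the reportable unit count is 61, under the 66 limit — every condition holds. But: (l) is triggered — assessed value is $34,500, below the $36,000 limit. (m) is inapplicable (the consultancy is classified under the services sector), so (l) stands. (d) is therefore removed.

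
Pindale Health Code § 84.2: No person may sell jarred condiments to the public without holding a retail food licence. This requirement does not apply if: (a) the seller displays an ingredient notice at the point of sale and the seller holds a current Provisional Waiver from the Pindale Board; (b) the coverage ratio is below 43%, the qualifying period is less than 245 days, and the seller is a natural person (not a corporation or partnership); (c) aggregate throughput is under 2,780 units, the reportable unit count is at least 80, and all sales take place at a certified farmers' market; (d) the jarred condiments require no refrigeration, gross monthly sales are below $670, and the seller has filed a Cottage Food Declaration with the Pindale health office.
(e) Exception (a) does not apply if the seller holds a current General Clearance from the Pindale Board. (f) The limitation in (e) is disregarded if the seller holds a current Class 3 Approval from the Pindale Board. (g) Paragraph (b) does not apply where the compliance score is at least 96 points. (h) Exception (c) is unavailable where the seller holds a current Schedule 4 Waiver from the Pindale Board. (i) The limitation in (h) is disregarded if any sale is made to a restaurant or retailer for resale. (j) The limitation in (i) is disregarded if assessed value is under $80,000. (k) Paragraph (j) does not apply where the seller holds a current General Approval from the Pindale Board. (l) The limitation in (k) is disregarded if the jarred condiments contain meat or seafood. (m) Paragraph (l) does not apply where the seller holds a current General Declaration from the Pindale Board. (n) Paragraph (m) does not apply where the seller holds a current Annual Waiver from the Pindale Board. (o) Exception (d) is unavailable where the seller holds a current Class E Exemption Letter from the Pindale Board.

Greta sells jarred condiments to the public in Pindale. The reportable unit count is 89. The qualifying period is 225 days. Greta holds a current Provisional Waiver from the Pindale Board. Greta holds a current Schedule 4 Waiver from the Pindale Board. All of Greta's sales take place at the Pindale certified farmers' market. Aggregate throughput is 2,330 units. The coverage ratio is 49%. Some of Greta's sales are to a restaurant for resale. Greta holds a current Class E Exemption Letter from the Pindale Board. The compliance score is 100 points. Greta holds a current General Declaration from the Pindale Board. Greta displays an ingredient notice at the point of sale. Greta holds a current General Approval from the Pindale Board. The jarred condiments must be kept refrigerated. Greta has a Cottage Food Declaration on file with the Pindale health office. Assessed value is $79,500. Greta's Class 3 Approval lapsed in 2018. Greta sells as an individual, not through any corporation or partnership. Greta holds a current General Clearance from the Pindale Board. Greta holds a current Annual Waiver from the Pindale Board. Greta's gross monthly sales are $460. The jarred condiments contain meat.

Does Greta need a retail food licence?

Exception (a): an ingredient notice is displayed; a current Provisional Waiver is held — every condition holds. But applying paragraphs (e)–(f): (e) operates against (a): a current General Clearance is held. (f) is inapplicable (there is no Class 3 Approval in force), so (e) stands. So (a) is unavailable.
Exception (b) requires that the coverage ratio is below 43%; but the coverage ratio is 49%, not below 43%, so (b) is unavailable.
Exception (c) is satisfied on its face — aggregate throughput is 2,330 units, under the 2,780 units limit; the reportable unit count is 89, meeting the 80 threshold; all sales are at a certified farmers' market. Turning to paragraphs (h)–(n): (h) is triggered — a current Schedule 4 Waiver is held. (i) applies (some sales are to a restaurant for resale), but is set aside by (j): (j) is engaged — assessed value is $79,500, under the $80,000 limit. (k) would limit (j) — a current General Approval is held — but (l) sets (k) aside: (l) operates against (k): the jarred condiments contain meat. (m) is triggered (a current General Declaration is held), but is overridden by (n): (n) operates — a current Annual Waiver is held. So (c) is unavailable.
Exception (d) does not apply: the jarred condiments require refrigeration.
No exception applies. The general rule governs.

Yes — Greta must hold a retail food licence.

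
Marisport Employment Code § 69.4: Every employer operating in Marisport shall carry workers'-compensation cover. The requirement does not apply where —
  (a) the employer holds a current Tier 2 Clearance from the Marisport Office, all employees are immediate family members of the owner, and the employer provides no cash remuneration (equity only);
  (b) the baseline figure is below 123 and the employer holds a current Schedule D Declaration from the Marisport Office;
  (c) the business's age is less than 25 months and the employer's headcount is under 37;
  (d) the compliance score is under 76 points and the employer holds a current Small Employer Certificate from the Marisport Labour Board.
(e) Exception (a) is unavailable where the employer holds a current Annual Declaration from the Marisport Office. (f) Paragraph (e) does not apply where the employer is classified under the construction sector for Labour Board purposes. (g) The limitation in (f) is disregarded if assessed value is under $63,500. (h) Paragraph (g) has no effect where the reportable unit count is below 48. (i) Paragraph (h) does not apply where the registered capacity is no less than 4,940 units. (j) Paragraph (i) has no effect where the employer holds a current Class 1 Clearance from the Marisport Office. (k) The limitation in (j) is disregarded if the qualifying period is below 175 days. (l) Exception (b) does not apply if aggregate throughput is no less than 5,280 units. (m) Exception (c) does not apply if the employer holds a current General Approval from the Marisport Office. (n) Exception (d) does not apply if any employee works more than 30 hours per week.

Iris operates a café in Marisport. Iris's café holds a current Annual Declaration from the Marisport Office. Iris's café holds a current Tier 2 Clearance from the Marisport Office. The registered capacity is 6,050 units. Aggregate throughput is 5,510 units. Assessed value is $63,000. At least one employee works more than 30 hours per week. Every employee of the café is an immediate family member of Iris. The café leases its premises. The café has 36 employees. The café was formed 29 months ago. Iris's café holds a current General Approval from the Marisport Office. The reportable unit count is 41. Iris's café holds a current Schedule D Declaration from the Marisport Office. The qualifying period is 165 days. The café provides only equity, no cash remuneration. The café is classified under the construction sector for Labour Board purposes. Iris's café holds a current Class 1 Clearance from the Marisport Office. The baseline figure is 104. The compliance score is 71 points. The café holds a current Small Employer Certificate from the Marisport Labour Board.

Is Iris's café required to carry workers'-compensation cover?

Yes — Iris's café must carry workers'-compensation cover.

Exception (a)'s conditions are all satisfied: a current Tier 2 Clearance is held; every employee is an immediate family member; remuneration is equity-only. However, paragraphs (e)–(k) must be considered: (e) is engaged — a current Annual Declaration is held. (f) would limit (e) — the café is classified under the construction sector — but (g) sets (f) aside: (g) operates against (f): assessed value is $63,000, under the $63,500 limit. (h) would limit (g) — the reportable unit count is 41, below the 48 limit — but (i) sets (h) aside: (i) is triggered — the registered capacity is 6,050 units, meeting the 4,940 units threshold. (j) operates (a current Class 1 Clearance is held), but is displaced by (k): (k) is triggered — the qualifying period is 165 days, below the 175 days limit. (a) is therefore removed.
Exception (b): the baseline figure is 104, below the 123 limit; a current Schedule D Declaration is held — every condition holds. But applying paragraph (l): (l) operates — aggregate throughput is 5,510 units, meeting the 5,280 units threshold. Exception (b) does not apply.
Exception (c) does not apply: the business's age is 29 months, not less than 25 months.
Exception (d) is satisfied on its face — the compliance score is 71 points, under the 76 points limit; a current Small Employer Certificate is held. But: (n) operates against (d): at least one employee exceeds 30 hours/week. Exception (d) does not apply.
No exception displaces § 69.4.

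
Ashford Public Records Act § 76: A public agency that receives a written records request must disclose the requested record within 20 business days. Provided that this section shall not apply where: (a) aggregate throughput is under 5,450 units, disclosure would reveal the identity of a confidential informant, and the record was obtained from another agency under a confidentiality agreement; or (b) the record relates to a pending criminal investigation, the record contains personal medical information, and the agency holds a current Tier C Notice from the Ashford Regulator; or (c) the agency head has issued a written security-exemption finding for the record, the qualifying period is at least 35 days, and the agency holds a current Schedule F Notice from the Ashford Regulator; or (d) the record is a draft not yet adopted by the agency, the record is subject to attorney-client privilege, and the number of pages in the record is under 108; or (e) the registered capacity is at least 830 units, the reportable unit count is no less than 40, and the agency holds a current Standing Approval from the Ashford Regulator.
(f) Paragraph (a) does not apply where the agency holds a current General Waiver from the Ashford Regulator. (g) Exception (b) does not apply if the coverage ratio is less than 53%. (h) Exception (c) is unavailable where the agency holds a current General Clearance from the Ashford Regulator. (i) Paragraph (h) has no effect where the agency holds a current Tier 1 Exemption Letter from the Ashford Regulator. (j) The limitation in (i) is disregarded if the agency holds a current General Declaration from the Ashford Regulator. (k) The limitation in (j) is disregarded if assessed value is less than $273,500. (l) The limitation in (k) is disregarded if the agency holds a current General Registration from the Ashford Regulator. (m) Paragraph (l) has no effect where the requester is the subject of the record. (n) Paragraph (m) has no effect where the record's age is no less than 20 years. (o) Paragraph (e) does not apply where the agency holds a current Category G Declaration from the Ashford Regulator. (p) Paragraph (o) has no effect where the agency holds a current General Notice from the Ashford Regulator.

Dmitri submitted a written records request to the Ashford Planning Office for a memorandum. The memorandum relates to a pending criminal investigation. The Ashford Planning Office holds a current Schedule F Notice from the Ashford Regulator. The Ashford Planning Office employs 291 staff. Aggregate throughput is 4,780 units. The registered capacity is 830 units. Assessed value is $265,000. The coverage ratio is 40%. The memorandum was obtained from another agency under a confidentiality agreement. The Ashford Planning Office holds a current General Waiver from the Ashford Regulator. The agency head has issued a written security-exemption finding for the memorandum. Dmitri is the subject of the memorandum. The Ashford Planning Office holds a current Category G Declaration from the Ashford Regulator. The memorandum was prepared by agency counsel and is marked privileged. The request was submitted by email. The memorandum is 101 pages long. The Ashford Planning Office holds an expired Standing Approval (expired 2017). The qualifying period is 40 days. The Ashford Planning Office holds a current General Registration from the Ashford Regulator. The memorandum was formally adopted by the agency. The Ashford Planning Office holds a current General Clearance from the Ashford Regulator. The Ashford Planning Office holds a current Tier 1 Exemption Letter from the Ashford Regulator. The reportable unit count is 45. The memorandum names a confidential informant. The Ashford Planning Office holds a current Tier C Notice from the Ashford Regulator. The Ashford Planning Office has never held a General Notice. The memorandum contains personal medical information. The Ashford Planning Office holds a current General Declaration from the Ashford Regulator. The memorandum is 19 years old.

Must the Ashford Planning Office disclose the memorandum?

Exception (a): aggregate throughput is 4,780 units, under the 5,450 units limit; the memorandum names a confidential informant; the memorandum was obtained under a confidentiality agreement — every condition holds. Turning to paragraph (f): (f) operates against (a): a current General Waiver is held. So (a) is unavailable.
All of (b)'s requirements are met (the memorandum relates to a pending investigation; the memorandum contains personal medical information; a current Tier C Notice is held). Turning to paragraph (g): (g) is triggered — the coverage ratio is 40%, less than the 53% limit. Exception (b) does not apply.
Exception (c) is satisfied on its face — a written security-exemption finding has been issued; the qualifying period is 40 days, meeting the 35 days threshold; a current Schedule F Notice is held. Under paragraphs (h)–(n): (h) is engaged (a current General Clearance is held), but is displaced by (i): (i) is engaged — a current Tier 1 Exemption Letter is held. (j) would limit (i) — a current General Declaration is held — but (k) sets (j) aside: (k) is triggered — assessed value is $265,000, less than the $273,500 limit. (l) would limit (k) — a current General Registration is held — but (m) sets (l) aside: (m) operates — Dmitri is the subject of the memorandum. (n) is not engaged (the record's age is 19 years, short of 20 years), so (m) stands. (c) remains available.
Exception (d) does not apply: the memorandum has been formally adopted.
Exception (e) fails — the Standing Approval is not current.

No — exception (c) applies; the Ashford Planning Office is not required to disclose the memorandum.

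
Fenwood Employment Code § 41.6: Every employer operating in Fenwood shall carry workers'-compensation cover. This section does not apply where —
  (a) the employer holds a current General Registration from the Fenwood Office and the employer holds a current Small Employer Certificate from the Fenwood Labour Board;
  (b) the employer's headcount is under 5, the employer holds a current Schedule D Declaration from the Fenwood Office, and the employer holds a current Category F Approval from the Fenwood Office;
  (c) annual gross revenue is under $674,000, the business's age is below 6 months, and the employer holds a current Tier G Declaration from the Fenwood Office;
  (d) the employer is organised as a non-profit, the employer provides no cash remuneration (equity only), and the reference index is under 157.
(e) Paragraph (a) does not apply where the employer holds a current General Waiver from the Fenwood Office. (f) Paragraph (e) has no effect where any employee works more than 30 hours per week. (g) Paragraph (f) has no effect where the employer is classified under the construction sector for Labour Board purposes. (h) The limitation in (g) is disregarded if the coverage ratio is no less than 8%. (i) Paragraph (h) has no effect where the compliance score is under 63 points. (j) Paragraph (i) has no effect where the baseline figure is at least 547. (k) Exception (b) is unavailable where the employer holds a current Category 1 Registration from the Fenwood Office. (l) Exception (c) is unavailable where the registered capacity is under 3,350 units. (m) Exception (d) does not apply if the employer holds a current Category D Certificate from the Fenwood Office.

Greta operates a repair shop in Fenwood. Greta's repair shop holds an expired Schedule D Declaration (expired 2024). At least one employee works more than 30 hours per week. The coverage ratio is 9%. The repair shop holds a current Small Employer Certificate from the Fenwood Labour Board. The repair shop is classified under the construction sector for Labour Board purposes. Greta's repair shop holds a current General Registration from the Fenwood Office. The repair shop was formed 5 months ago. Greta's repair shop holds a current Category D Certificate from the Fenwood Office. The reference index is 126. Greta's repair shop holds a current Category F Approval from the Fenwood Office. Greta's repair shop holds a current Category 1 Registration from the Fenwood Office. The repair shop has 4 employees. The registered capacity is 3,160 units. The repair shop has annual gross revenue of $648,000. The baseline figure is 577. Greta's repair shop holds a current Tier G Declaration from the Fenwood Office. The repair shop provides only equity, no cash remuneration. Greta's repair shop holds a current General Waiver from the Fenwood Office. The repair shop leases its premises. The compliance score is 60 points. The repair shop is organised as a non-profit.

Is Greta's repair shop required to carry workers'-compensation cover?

No — exception (a) applies; Greta's repair shop is not required to carry workers'-compensation cover.

Exception (a)'s conditions are all satisfied: a current General Registration is held; a current Small Employer Certificate is held. Under paragraphs (e)–(j): (e) would limit (a) — a current General Waiver is held — but (f) sets (e) aside: (f) is triggered — at least one employee exceeds 30 hours/week. (g) would limit (f) — the repair shop is classified under the construction sector — but (h) sets (g) aside: (h) operates against (g): the coverage ratio is 9%, meeting the 8% threshold. (i) would limit (h) — the compliance score is 60 points, under the 63 points limit — but (j) sets (i) aside: (j) is engaged — the baseline figure is 577, meeting the 547 threshold. So (a) applies.
Exception (b) fails — there is no Schedule D Declaration in force.
All of (c)'s requirements are met (annual gross revenue is $648,000, under the $674,000 limit; the business's age is 5 months, below the 6 months limit; a current Tier G Declaration is held). However, paragraph (l) must be considered: (l) operates against (c): the registered capacity is 3,160 units, under the 3,350 units limit. So (c) is unavailable.
Exception (d): the employer is a non-profit; remuneration is equity-only; the reference index is 126, under the 157 limit — every condition holds. However, paragraph (m) must be considered: (m) operates against (d): a current Category D Certificate is held. Exception (d) does not apply.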